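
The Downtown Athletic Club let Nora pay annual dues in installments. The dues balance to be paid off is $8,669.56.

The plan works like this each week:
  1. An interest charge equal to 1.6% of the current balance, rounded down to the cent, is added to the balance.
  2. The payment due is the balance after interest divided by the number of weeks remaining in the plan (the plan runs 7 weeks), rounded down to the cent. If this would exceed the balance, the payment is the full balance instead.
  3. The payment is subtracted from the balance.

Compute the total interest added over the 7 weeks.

$572.93

Week 1: $8,669.56 +$138.71 interest = $8,808.27; pay $1,258.32 → $7,549.95
Week 2: $7,549.95 +$120.79 interest = $7,670.74; pay $1,278.45 → $6,392.29
Week 3: $6,392.29 +$102.27 interest = $6,494.56; pay $1,298.91 → $5,195.65
Week 4: $5,195.65 +$83.13 interest = $5,278.78; pay $1,319.69 → $3,959.09
Week 5: $3,959.09 +$63.34 interest = $4,022.43; pay $1,340.81 → $2,681.62
Week 6: $2,681.62 +$42.90 interest = $2,724.52; pay $1,362.26 → $1,362.26
Week 7: $1,362.26 +$21.79 interest = $1,384.05; pay $1,384.05 → $0.00
Total interest: $138.71 + $120.79 + $102.27 + $83.13 + $63.34 + $42.90 + $21.79 = $572.93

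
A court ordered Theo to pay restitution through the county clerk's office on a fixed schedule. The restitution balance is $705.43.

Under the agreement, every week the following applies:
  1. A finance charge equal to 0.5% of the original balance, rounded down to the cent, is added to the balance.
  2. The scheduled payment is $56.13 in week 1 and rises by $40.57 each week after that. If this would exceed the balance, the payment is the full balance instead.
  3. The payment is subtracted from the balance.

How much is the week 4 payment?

# | Opening | Interest | Payment | End bal
1 | $705.43 | $3.52 | $56.13 | $652.82
2 | $652.82 | $3.52 | $96.70 | $559.64
3 | $559.64 | $3.52 | $137.27 | $425.89
4 | $425.89 | $3.52 | $177.84 | $251.57

$177.84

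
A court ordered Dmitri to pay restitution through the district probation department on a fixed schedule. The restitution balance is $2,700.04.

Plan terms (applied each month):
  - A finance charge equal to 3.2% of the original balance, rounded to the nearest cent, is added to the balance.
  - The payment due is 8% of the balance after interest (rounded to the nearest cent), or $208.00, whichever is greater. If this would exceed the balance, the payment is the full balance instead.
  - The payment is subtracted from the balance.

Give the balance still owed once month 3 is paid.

$2,316.33

Month 1: $2,700.04 +$86.40 interest = $2,786.44; pay $222.92 → $2,563.52
Month 2: $2,563.52 +$86.40 interest = $2,649.92; pay $211.99 → $2,437.93
Month 3: $2,437.93 +$86.40 interest = $2,524.33; pay $208.00 → $2,316.33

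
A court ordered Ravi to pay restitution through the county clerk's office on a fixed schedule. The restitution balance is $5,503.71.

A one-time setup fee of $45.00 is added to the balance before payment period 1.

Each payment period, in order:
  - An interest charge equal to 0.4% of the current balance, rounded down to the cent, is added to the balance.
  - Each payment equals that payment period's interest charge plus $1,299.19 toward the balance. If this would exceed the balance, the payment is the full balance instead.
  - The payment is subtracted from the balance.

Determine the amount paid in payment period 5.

$353.35

Payment period 1: $5,548.71 +$22.19 interest = $5,570.90; pay $1,321.38 → $4,249.52
Payment period 2: $4,249.52 +$16.99 interest = $4,266.51; pay $1,316.18 → $2,950.33
Payment period 3: $2,950.33 +$11.80 interest = $2,962.13; pay $1,310.99 → $1,651.14
Payment period 4: $1,651.14 +$6.60 interest = $1,657.74; pay $1,305.79 → $351.95
Payment period 5: $351.95 +$1.40 interest = $353.35; pay $353.35 → $0.00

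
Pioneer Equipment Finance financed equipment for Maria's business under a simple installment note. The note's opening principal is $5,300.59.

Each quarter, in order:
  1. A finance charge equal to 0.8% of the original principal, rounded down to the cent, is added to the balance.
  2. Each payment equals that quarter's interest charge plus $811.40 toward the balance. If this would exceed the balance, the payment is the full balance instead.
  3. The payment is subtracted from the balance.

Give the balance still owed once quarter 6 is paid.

$432.19

Quarter 1: $5,300.59 +$42.40 interest = $5,342.99; pay $853.80 → $4,489.19
Quarter 2: $4,489.19 +$42.40 interest = $4,531.59; pay $853.80 → $3,677.79
Quarter 3: $3,677.79 +$42.40 interest = $3,720.19; pay $853.80 → $2,866.39
Quarter 4: $2,866.39 +$42.40 interest = $2,908.79; pay $853.80 → $2,054.99
Quarter 5: $2,054.99 +$42.40 interest = $2,097.39; pay $853.80 → $1,243.59
Quarter 6: $1,243.59 +$42.40 interest = $1,285.99; pay $853.80 → $432.19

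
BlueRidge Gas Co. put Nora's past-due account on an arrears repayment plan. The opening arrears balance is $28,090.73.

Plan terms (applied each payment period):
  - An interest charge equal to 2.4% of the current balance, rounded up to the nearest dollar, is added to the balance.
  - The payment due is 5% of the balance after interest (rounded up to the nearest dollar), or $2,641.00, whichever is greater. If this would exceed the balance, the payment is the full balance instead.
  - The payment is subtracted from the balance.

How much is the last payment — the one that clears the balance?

$1,144.73

Payment period 1: opening $28,090.73; interest $675.00 → $28,765.73; payment $2,641.00; balance $26,124.73
Payment period 2: opening $26,124.73; interest $627.00 → $26,751.73; payment $2,641.00; balance $24,110.73
Payment period 3: opening $24,110.73; interest $579.00 → $24,689.73; payment $2,641.00; balance $22,048.73
Payment period 4: opening $22,048.73; interest $530.00 → $22,578.73; payment $2,641.00; balance $19,937.73
Payment period 5: opening $19,937.73; interest $479.00 → $20,416.73; payment $2,641.00; balance $17,775.73
Payment period 6: opening $17,775.73; interest $427.00 → $18,202.73; payment $2,641.00; balance $15,561.73
Payment period 7: opening $15,561.73; interest $374.00 → $15,935.73; payment $2,641.00; balance $13,294.73
Payment period 8: opening $13,294.73; interest $320.00 → $13,614.73; payment $2,641.00; balance $10,973.73
Payment period 9: opening $10,973.73; interest $264.00 → $11,237.73; payment $2,641.00; balance $8,596.73
Payment period 10: opening $8,596.73; interest $207.00 → $8,803.73; payment $2,641.00; balance $6,162.73
Payment period 11: opening $6,162.73; interest $148.00 → $6,310.73; payment $2,641.00; balance $3,669.73
Payment period 12: opening $3,669.73; interest $89.00 → $3,758.73; payment $2,641.00; balance $1,117.73
Payment period 13: opening $1,117.73; interest $27.00 → $1,144.73; payment $1,144.73; balance $0.00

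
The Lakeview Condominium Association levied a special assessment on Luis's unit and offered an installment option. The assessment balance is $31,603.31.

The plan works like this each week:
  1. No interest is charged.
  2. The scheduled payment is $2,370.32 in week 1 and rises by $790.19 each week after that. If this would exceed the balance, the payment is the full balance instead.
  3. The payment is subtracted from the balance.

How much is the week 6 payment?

$6,321.27

# | Opening | Payment | End bal
1 | $31,603.31 | $2,370.32 | $29,232.99
2 | $29,232.99 | $3,160.51 | $26,072.48
3 | $26,072.48 | $3,950.70 | $22,121.78
4 | $22,121.78 | $4,740.89 | $17,380.89
5 | $17,380.89 | $5,531.08 | $11,849.81
6 | $11,849.81 | $6,321.27 | $5,528.54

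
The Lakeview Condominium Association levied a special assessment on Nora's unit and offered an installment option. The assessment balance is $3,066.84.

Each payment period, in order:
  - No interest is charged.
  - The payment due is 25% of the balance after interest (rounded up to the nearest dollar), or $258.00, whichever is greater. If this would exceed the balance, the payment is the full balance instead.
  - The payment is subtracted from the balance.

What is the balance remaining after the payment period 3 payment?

$1,292.84

Payment period 1: $3,066.84 − $767.00 → $2,299.84
Payment period 2: $2,299.84 − $575.00 → $1,724.84
Payment period 3: $1,724.84 − $432.00 → $1,292.84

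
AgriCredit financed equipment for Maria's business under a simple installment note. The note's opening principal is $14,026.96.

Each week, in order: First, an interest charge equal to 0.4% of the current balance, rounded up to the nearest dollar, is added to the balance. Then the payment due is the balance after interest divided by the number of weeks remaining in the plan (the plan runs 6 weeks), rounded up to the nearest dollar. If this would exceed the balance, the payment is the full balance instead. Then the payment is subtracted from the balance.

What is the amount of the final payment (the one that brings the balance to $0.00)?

Week 1: $14,026.96 +$57.00 interest = $14,083.96; pay $2,348.00 → $11,735.96
Week 2: $11,735.96 +$47.00 interest = $11,782.96; pay $2,357.00 → $9,425.96
Week 3: $9,425.96 +$38.00 interest = $9,463.96; pay $2,366.00 → $7,097.96
Week 4: $7,097.96 +$29.00 interest = $7,126.96; pay $2,376.00 → $4,750.96
Week 5: $4,750.96 +$20.00 interest = $4,770.96; pay $2,386.00 → $2,384.96
Week 6: $2,384.96 +$10.00 interest = $2,394.96; pay $2,394.96 → $0.00

$2,394.96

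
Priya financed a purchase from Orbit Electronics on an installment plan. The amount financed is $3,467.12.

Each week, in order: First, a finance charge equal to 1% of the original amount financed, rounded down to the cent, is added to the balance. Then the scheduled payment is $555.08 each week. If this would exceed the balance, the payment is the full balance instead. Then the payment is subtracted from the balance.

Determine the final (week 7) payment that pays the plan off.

$379.33

Week 1: opening $3,467.12; interest $34.67 → $3,501.79; payment $555.08; balance $2,946.71
Week 2: opening $2,946.71; interest $34.67 → $2,981.38; payment $555.08; balance $2,426.30
Week 3: opening $2,426.30; interest $34.67 → $2,460.97; payment $555.08; balance $1,905.89
Week 4: opening $1,905.89; interest $34.67 → $1,940.56; payment $555.08; balance $1,385.48
Week 5: opening $1,385.48; interest $34.67 → $1,420.15; payment $555.08; balance $865.07
Week 6: opening $865.07; interest $34.67 → $899.74; payment $555.08; balance $344.66
Week 7: opening $344.66; interest $34.67 → $379.33; payment $379.33; balance $0.00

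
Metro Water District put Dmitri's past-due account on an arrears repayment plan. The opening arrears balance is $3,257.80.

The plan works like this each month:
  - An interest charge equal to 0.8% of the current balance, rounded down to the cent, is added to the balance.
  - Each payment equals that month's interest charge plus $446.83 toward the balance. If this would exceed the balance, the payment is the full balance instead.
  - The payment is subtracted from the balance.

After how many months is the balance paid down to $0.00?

Month 1: $3,257.80 +$26.06 interest = $3,283.86; pay $472.89 → $2,810.97
Month 2: $2,810.97 +$22.48 interest = $2,833.45; pay $469.31 → $2,364.14
Month 3: $2,364.14 +$18.91 interest = $2,383.05; pay $465.74 → $1,917.31
Month 4: $1,917.31 +$15.33 interest = $1,932.64; pay $462.16 → $1,470.48
Month 5: $1,470.48 +$11.76 interest = $1,482.24; pay $458.59 → $1,023.65
Month 6: $1,023.65 +$8.18 interest = $1,031.83; pay $455.01 → $576.82
Month 7: $576.82 +$4.61 interest = $581.43; pay $451.44 → $129.99
Month 8: $129.99 +$1.03 interest = $131.02; pay $131.02 → $0.00
Balance reaches $0.00 in month 8.

8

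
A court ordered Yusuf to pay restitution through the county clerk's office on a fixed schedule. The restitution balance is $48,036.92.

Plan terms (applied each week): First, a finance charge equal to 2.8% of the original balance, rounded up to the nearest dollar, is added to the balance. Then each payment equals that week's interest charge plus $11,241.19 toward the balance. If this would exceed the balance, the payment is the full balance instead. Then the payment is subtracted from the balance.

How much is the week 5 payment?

$4,418.16

Week 1: $48,036.92 +$1,346.00 interest = $49,382.92; pay $12,587.19 → $36,795.73
Week 2: $36,795.73 +$1,346.00 interest = $38,141.73; pay $12,587.19 → $25,554.54
Week 3: $25,554.54 +$1,346.00 interest = $26,900.54; pay $12,587.19 → $14,313.35
Week 4: $14,313.35 +$1,346.00 interest = $15,659.35; pay $12,587.19 → $3,072.16
Week 5: $3,072.16 +$1,346.00 interest = $4,418.16; pay $4,418.16 → $0.00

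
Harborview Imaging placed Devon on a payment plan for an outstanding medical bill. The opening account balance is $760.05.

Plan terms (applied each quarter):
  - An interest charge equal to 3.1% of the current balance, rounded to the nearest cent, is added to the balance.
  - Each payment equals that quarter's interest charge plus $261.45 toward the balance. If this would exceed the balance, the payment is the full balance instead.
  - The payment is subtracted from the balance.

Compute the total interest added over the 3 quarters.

# | Opening | Interest | Payment | End bal
1 | $760.05 | $23.56 | $285.01 | $498.60
2 | $498.60 | $15.46 | $276.91 | $237.15
3 | $237.15 | $7.35 | $244.50 | $0.00
Total interest: $23.56 + $15.46 + $7.35 = $46.37

$46.37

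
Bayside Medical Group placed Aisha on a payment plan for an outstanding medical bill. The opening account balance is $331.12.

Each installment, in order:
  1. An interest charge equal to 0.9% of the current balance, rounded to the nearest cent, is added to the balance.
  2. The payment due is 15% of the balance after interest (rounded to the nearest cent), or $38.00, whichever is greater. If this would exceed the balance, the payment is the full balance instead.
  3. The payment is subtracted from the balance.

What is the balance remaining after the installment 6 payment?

# | Opening | Interest | Payment | End bal
1 | $331.12 | $2.98 | $50.12 | $283.98
2 | $283.98 | $2.56 | $42.98 | $243.56
3 | $243.56 | $2.19 | $38.00 | $207.75
4 | $207.75 | $1.87 | $38.00 | $171.62
5 | $171.62 | $1.54 | $38.00 | $135.16
6 | $135.16 | $1.22 | $38.00 | $98.38

$98.38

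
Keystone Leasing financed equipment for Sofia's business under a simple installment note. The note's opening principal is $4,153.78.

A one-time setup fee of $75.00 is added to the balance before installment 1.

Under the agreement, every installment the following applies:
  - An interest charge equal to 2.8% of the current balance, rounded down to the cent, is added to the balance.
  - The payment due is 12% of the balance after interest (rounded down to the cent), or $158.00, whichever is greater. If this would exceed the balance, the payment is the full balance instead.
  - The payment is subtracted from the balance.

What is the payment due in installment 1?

$521.66

Installment 1: opening $4,228.78; interest $118.40 → $4,347.18; payment $521.66; balance $3,825.52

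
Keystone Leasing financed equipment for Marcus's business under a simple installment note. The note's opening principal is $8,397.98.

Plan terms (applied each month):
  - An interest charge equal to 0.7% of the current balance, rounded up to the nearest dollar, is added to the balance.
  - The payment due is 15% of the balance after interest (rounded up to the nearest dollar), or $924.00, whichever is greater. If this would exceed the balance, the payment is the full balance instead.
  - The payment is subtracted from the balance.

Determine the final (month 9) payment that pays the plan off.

Month 1: $8,397.98 +$59.00 interest = $8,456.98; pay $1,269.00 → $7,187.98
Month 2: $7,187.98 +$51.00 interest = $7,238.98; pay $1,086.00 → $6,152.98
Month 3: $6,152.98 +$44.00 interest = $6,196.98; pay $930.00 → $5,266.98
Month 4: $5,266.98 +$37.00 interest = $5,303.98; pay $924.00 → $4,379.98
Month 5: $4,379.98 +$31.00 interest = $4,410.98; pay $924.00 → $3,486.98
Month 6: $3,486.98 +$25.00 interest = $3,511.98; pay $924.00 → $2,587.98
Month 7: $2,587.98 +$19.00 interest = $2,606.98; pay $924.00 → $1,682.98
Month 8: $1,682.98 +$12.00 interest = $1,694.98; pay $924.00 → $770.98
Month 9: $770.98 +$6.00 interest = $776.98; pay $776.98 → $0.00

$776.98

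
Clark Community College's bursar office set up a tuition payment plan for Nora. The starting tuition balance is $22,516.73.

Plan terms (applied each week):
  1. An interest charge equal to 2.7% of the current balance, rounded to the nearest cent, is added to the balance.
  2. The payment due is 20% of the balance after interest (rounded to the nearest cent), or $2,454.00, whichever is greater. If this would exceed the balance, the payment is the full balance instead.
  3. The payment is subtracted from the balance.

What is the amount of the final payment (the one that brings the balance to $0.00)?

# | Opening | Interest | Payment | End bal
1 | $22,516.73 | $607.95 | $4,624.94 | $18,499.74
2 | $18,499.74 | $499.49 | $3,799.85 | $15,199.38
3 | $15,199.38 | $410.38 | $3,121.95 | $12,487.81
4 | $12,487.81 | $337.17 | $2,565.00 | $10,259.98
5 | $10,259.98 | $277.02 | $2,454.00 | $8,083.00
6 | $8,083.00 | $218.24 | $2,454.00 | $5,847.24
7 | $5,847.24 | $157.88 | $2,454.00 | $3,551.12
8 | $3,551.12 | $95.88 | $2,454.00 | $1,193.00
9 | $1,193.00 | $32.21 | $1,225.21 | $0.00

$1,225.21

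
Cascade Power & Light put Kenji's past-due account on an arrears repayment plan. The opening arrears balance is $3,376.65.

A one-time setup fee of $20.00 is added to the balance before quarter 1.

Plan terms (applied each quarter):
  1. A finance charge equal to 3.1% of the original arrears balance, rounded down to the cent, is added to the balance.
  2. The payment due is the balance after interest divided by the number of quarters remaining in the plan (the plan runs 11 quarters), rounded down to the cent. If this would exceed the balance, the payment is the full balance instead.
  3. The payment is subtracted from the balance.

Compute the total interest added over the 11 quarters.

# | Opening | Interest | Payment | End bal
1 | $3,396.65 | $104.67 | $318.30 | $3,183.02
2 | $3,183.02 | $104.67 | $328.76 | $2,958.93
3 | $2,958.93 | $104.67 | $340.40 | $2,723.20
4 | $2,723.20 | $104.67 | $353.48 | $2,474.39
5 | $2,474.39 | $104.67 | $368.43 | $2,210.63
6 | $2,210.63 | $104.67 | $385.88 | $1,929.42
7 | $1,929.42 | $104.67 | $406.81 | $1,627.28
8 | $1,627.28 | $104.67 | $432.98 | $1,298.97
9 | $1,298.97 | $104.67 | $467.88 | $935.76
10 | $935.76 | $104.67 | $520.21 | $520.22
11 | $520.22 | $104.67 | $624.89 | $0.00
Total interest: $104.67 + $104.67 + $104.67 + $104.67 + $104.67 + $104.67 + $104.67 + $104.67 + $104.67 + $104.67 + $104.67 = $1,151.37

$1,151.37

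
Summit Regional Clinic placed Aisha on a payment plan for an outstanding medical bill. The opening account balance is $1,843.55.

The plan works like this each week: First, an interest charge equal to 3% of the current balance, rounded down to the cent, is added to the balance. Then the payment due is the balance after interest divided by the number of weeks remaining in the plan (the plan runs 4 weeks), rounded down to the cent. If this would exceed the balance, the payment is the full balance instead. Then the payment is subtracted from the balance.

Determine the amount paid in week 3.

Week 1: opening $1,843.55; interest $55.30 → $1,898.85; payment $474.71; balance $1,424.14
Week 2: opening $1,424.14; interest $42.72 → $1,466.86; payment $488.95; balance $977.91
Week 3: opening $977.91; interest $29.33 → $1,007.24; payment $503.62; balance $503.62

$503.62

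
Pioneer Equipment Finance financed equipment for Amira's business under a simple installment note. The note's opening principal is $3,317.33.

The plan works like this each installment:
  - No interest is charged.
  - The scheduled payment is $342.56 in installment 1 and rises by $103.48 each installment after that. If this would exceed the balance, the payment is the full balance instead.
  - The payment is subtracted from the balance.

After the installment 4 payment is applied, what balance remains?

$1,326.21

# | Opening | Payment | End bal
1 | $3,317.33 | $342.56 | $2,974.77
2 | $2,974.77 | $446.04 | $2,528.73
3 | $2,528.73 | $549.52 | $1,979.21
4 | $1,979.21 | $653.00 | $1,326.21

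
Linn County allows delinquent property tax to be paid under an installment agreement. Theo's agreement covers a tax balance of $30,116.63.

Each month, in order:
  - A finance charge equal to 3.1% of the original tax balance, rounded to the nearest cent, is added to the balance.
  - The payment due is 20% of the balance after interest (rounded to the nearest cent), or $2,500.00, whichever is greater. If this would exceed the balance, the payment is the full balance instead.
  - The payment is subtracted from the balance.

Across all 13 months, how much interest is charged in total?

$12,137.06

Month 1: opening $30,116.63; interest $933.62 → $31,050.25; payment $6,210.05; balance $24,840.20
Month 2: opening $24,840.20; interest $933.62 → $25,773.82; payment $5,154.76; balance $20,619.06
Month 3: opening $20,619.06; interest $933.62 → $21,552.68; payment $4,310.54; balance $17,242.14
Month 4: opening $17,242.14; interest $933.62 → $18,175.76; payment $3,635.15; balance $14,540.61
Month 5: opening $14,540.61; interest $933.62 → $15,474.23; payment $3,094.85; balance $12,379.38
Month 6: opening $12,379.38; interest $933.62 → $13,313.00; payment $2,662.60; balance $10,650.40
Month 7: opening $10,650.40; interest $933.62 → $11,584.02; payment $2,500.00; balance $9,084.02
Month 8: opening $9,084.02; interest $933.62 → $10,017.64; payment $2,500.00; balance $7,517.64
Month 9: opening $7,517.64; interest $933.62 → $8,451.26; payment $2,500.00; balance $5,951.26
Month 10: opening $5,951.26; interest $933.62 → $6,884.88; payment $2,500.00; balance $4,384.88
Month 11: opening $4,384.88; interest $933.62 → $5,318.50; payment $2,500.00; balance $2,818.50
Month 12: opening $2,818.50; interest $933.62 → $3,752.12; payment $2,500.00; balance $1,252.12
Month 13: opening $1,252.12; interest $933.62 → $2,185.74; payment $2,185.74; balance $0.00
Total interest: $933.62 + $933.62 + $933.62 + $933.62 + $933.62 + $933.62 + $933.62 + $933.62 + $933.62 + $933.62 + $933.62 + $933.62 + $933.62 = $12,137.06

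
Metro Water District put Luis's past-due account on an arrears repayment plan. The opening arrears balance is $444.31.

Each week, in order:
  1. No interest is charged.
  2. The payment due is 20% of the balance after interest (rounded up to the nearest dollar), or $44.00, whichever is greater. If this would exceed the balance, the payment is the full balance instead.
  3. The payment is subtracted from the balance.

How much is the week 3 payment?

Week 1: opening $444.31; payment $89.00; balance $355.31
Week 2: opening $355.31; payment $72.00; balance $283.31
Week 3: opening $283.31; payment $57.00; balance $226.31

$57.00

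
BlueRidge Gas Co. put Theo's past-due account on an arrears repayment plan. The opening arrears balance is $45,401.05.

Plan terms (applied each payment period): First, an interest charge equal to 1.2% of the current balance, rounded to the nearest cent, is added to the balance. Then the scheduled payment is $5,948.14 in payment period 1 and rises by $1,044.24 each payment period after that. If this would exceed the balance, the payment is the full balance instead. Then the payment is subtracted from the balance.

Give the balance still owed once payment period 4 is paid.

$17,079.86

Payment period 1: opening $45,401.05; interest $544.81 → $45,945.86; payment $5,948.14; balance $39,997.72
Payment period 2: opening $39,997.72; interest $479.97 → $40,477.69; payment $6,992.38; balance $33,485.31
Payment period 3: opening $33,485.31; interest $401.82 → $33,887.13; payment $8,036.62; balance $25,850.51
Payment period 4: opening $25,850.51; interest $310.21 → $26,160.72; payment $9,080.86; balance $17,079.86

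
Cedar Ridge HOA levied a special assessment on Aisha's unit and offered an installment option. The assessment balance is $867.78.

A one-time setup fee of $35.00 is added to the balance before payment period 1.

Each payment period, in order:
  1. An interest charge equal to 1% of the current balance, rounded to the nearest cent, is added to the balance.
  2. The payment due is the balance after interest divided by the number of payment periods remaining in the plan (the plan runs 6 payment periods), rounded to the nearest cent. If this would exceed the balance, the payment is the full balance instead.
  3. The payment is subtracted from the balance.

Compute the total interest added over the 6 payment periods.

# | Opening | Interest | Payment | End bal
1 | $902.78 | $9.03 | $151.97 | $759.84
2 | $759.84 | $7.60 | $153.49 | $613.95
3 | $613.95 | $6.14 | $155.02 | $465.07
4 | $465.07 | $4.65 | $156.57 | $313.15
5 | $313.15 | $3.13 | $158.14 | $158.14
6 | $158.14 | $1.58 | $159.72 | $0.00
Total interest: $9.03 + $7.60 + $6.14 + $4.65 + $3.13 + $1.58 = $32.13

$32.13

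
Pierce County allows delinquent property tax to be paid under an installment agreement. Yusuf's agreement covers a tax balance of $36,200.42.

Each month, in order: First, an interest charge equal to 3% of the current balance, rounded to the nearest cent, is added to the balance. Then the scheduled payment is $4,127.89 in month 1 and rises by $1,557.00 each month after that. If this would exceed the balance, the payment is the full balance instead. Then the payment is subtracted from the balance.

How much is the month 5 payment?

$10,355.89

Month 1: $36,200.42 +$1,086.01 interest = $37,286.43; pay $4,127.89 → $33,158.54
Month 2: $33,158.54 +$994.76 interest = $34,153.30; pay $5,684.89 → $28,468.41
Month 3: $28,468.41 +$854.05 interest = $29,322.46; pay $7,241.89 → $22,080.57
Month 4: $22,080.57 +$662.42 interest = $22,742.99; pay $8,798.89 → $13,944.10
Month 5: $13,944.10 +$418.32 interest = $14,362.42; pay $10,355.89 → $4,006.53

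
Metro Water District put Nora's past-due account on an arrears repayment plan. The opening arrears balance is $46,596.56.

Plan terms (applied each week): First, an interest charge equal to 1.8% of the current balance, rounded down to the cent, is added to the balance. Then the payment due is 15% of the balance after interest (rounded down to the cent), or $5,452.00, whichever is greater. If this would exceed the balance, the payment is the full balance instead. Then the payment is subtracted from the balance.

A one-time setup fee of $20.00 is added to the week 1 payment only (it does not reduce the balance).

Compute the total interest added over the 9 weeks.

$4,081.29

Week 1: opening $46,596.56; interest $838.73 → $47,435.29; payment $7,115.29 (+ $20.00 fee); balance $40,320.00
Week 2: opening $40,320.00; interest $725.76 → $41,045.76; payment $6,156.86; balance $34,888.90
Week 3: opening $34,888.90; interest $628.00 → $35,516.90; payment $5,452.00; balance $30,064.90
Week 4: opening $30,064.90; interest $541.16 → $30,606.06; payment $5,452.00; balance $25,154.06
Week 5: opening $25,154.06; interest $452.77 → $25,606.83; payment $5,452.00; balance $20,154.83
Week 6: opening $20,154.83; interest $362.78 → $20,517.61; payment $5,452.00; balance $15,065.61
Week 7: opening $15,065.61; interest $271.18 → $15,336.79; payment $5,452.00; balance $9,884.79
Week 8: opening $9,884.79; interest $177.92 → $10,062.71; payment $5,452.00; balance $4,610.71
Week 9: opening $4,610.71; interest $82.99 → $4,693.70; payment $4,693.70; balance $0.00
Total interest: $838.73 + $725.76 + $628.00 + $541.16 + $452.77 + $362.78 + $271.18 + $177.92 + $82.99 = $4,081.29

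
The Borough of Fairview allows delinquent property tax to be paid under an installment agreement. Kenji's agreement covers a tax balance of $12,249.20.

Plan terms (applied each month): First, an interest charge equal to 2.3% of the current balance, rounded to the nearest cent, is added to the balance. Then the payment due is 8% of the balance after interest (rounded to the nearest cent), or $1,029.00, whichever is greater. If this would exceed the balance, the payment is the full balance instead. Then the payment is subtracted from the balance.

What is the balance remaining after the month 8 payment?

Month 1: $12,249.20 +$281.73 interest = $12,530.93; pay $1,029.00 → $11,501.93
Month 2: $11,501.93 +$264.54 interest = $11,766.47; pay $1,029.00 → $10,737.47
Month 3: $10,737.47 +$246.96 interest = $10,984.43; pay $1,029.00 → $9,955.43
Month 4: $9,955.43 +$228.97 interest = $10,184.40; pay $1,029.00 → $9,155.40
Month 5: $9,155.40 +$210.57 interest = $9,365.97; pay $1,029.00 → $8,336.97
Month 6: $8,336.97 +$191.75 interest = $8,528.72; pay $1,029.00 → $7,499.72
Month 7: $7,499.72 +$172.49 interest = $7,672.21; pay $1,029.00 → $6,643.21
Month 8: $6,643.21 +$152.79 interest = $6,796.00; pay $1,029.00 → $5,767.00

$5,767.00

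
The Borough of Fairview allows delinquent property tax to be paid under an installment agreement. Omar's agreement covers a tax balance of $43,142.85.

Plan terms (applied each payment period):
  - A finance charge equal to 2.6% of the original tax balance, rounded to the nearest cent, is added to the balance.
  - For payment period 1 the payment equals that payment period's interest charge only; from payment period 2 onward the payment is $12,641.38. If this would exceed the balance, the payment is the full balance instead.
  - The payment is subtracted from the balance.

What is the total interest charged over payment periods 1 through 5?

$5,608.55

Payment period 1: opening $43,142.85; interest $1,121.71 → $44,264.56; payment $1,121.71; balance $43,142.85
Payment period 2: opening $43,142.85; interest $1,121.71 → $44,264.56; payment $12,641.38; balance $31,623.18
Payment period 3: opening $31,623.18; interest $1,121.71 → $32,744.89; payment $12,641.38; balance $20,103.51
Payment period 4: opening $20,103.51; interest $1,121.71 → $21,225.22; payment $12,641.38; balance $8,583.84
Payment period 5: opening $8,583.84; interest $1,121.71 → $9,705.55; payment $9,705.55; balance $0.00
Total interest: $1,121.71 + $1,121.71 + $1,121.71 + $1,121.71 + $1,121.71 = $5,608.55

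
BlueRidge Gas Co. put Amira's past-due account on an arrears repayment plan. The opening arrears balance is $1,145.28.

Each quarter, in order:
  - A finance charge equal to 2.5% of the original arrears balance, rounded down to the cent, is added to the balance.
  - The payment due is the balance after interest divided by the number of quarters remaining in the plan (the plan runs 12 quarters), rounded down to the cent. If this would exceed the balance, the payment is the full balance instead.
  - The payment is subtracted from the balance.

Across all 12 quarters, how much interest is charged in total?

Quarter 1: $1,145.28 +$28.63 interest = $1,173.91; pay $97.82 → $1,076.09
Quarter 2: $1,076.09 +$28.63 interest = $1,104.72; pay $100.42 → $1,004.30
Quarter 3: $1,004.30 +$28.63 interest = $1,032.93; pay $103.29 → $929.64
Quarter 4: $929.64 +$28.63 interest = $958.27; pay $106.47 → $851.80
Quarter 5: $851.80 +$28.63 interest = $880.43; pay $110.05 → $770.38
Quarter 6: $770.38 +$28.63 interest = $799.01; pay $114.14 → $684.87
Quarter 7: $684.87 +$28.63 interest = $713.50; pay $118.91 → $594.59
Quarter 8: $594.59 +$28.63 interest = $623.22; pay $124.64 → $498.58
Quarter 9: $498.58 +$28.63 interest = $527.21; pay $131.80 → $395.41
Quarter 10: $395.41 +$28.63 interest = $424.04; pay $141.34 → $282.70
Quarter 11: $282.70 +$28.63 interest = $311.33; pay $155.66 → $155.67
Quarter 12: $155.67 +$28.63 interest = $184.30; pay $184.30 → $0.00
Total interest: $28.63 + $28.63 + $28.63 + $28.63 + $28.63 + $28.63 + $28.63 + $28.63 + $28.63 + $28.63 + $28.63 + $28.63 = $343.56

$343.56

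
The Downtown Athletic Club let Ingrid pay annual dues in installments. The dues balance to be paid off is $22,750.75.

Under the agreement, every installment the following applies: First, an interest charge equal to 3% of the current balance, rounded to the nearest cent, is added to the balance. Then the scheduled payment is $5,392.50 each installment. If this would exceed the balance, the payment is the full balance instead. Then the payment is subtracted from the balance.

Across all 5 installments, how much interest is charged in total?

$1,956.58

# | Opening | Interest | Payment | End bal
1 | $22,750.75 | $682.52 | $5,392.50 | $18,040.77
2 | $18,040.77 | $541.22 | $5,392.50 | $13,189.49
3 | $13,189.49 | $395.68 | $5,392.50 | $8,192.67
4 | $8,192.67 | $245.78 | $5,392.50 | $3,045.95
5 | $3,045.95 | $91.38 | $3,137.33 | $0.00
Total interest: $682.52 + $541.22 + $395.68 + $245.78 + $91.38 = $1,956.58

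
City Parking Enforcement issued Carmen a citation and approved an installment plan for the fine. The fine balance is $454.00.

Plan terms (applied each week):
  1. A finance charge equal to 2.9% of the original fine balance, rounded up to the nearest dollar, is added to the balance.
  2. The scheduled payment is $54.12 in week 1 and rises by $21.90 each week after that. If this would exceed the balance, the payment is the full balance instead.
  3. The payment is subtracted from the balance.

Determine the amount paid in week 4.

$119.82

Week 1: $454.00 +$14.00 interest = $468.00; pay $54.12 → $413.88
Week 2: $413.88 +$14.00 interest = $427.88; pay $76.02 → $351.86
Week 3: $351.86 +$14.00 interest = $365.86; pay $97.92 → $267.94
Week 4: $267.94 +$14.00 interest = $281.94; pay $119.82 → $162.12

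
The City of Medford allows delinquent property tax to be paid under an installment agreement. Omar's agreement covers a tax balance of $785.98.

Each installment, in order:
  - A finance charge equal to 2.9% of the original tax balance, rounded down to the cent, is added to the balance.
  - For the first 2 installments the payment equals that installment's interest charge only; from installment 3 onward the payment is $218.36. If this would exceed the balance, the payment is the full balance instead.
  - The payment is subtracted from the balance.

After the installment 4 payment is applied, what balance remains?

# | Opening | Interest | Payment | End bal
1 | $785.98 | $22.79 | $22.79 | $785.98
2 | $785.98 | $22.79 | $22.79 | $785.98
3 | $785.98 | $22.79 | $218.36 | $590.41
4 | $590.41 | $22.79 | $218.36 | $394.84

$394.84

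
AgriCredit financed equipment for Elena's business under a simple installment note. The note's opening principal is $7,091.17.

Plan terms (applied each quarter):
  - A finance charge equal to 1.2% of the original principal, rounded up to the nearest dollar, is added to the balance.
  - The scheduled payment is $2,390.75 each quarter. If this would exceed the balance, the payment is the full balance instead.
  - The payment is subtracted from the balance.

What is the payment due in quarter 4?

$262.92

Quarter 1: $7,091.17 +$86.00 interest = $7,177.17; pay $2,390.75 → $4,786.42
Quarter 2: $4,786.42 +$86.00 interest = $4,872.42; pay $2,390.75 → $2,481.67
Quarter 3: $2,481.67 +$86.00 interest = $2,567.67; pay $2,390.75 → $176.92
Quarter 4: $176.92 +$86.00 interest = $262.92; pay $262.92 → $0.00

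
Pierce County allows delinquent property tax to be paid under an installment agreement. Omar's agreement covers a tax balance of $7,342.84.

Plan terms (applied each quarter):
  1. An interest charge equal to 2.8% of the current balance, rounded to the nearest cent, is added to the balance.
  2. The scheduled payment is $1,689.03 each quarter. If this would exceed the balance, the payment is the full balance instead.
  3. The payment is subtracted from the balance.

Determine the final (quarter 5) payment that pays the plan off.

Quarter 1: $7,342.84 +$205.60 interest = $7,548.44; pay $1,689.03 → $5,859.41
Quarter 2: $5,859.41 +$164.06 interest = $6,023.47; pay $1,689.03 → $4,334.44
Quarter 3: $4,334.44 +$121.36 interest = $4,455.80; pay $1,689.03 → $2,766.77
Quarter 4: $2,766.77 +$77.47 interest = $2,844.24; pay $1,689.03 → $1,155.21
Quarter 5: $1,155.21 +$32.35 interest = $1,187.56; pay $1,187.56 → $0.00

$1,187.56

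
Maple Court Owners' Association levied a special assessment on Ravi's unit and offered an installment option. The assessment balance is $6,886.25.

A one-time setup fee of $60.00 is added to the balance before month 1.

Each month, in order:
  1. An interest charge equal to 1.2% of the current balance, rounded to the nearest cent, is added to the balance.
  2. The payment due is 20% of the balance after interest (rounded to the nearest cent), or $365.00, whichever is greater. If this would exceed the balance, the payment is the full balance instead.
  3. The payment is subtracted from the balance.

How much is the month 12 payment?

Month 1: opening $6,946.25; interest $83.36 → $7,029.61; payment $1,405.92; balance $5,623.69
Month 2: opening $5,623.69; interest $67.48 → $5,691.17; payment $1,138.23; balance $4,552.94
Month 3: opening $4,552.94; interest $54.64 → $4,607.58; payment $921.52; balance $3,686.06
Month 4: opening $3,686.06; interest $44.23 → $3,730.29; payment $746.06; balance $2,984.23
Month 5: opening $2,984.23; interest $35.81 → $3,020.04; payment $604.01; balance $2,416.03
Month 6: opening $2,416.03; interest $28.99 → $2,445.02; payment $489.00; balance $1,956.02
Month 7: opening $1,956.02; interest $23.47 → $1,979.49; payment $395.90; balance $1,583.59
Month 8: opening $1,583.59; interest $19.00 → $1,602.59; payment $365.00; balance $1,237.59
Month 9: opening $1,237.59; interest $14.85 → $1,252.44; payment $365.00; balance $887.44
Month 10: opening $887.44; interest $10.65 → $898.09; payment $365.00; balance $533.09
Month 11: opening $533.09; interest $6.40 → $539.49; payment $365.00; balance $174.49
Month 12: opening $174.49; interest $2.09 → $176.58; payment $176.58; balance $0.00

$176.58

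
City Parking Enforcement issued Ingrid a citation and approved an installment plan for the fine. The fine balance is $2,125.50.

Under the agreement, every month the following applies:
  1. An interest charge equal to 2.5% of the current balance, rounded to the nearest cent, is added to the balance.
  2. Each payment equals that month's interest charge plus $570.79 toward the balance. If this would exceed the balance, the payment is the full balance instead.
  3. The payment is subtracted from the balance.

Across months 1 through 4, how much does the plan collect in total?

$2,252.44

Month 1: opening $2,125.50; interest $53.14 → $2,178.64; payment $623.93; balance $1,554.71
Month 2: opening $1,554.71; interest $38.87 → $1,593.58; payment $609.66; balance $983.92
Month 3: opening $983.92; interest $24.60 → $1,008.52; payment $595.39; balance $413.13
Month 4: opening $413.13; interest $10.33 → $423.46; payment $423.46; balance $0.00
Total paid: $2,252.44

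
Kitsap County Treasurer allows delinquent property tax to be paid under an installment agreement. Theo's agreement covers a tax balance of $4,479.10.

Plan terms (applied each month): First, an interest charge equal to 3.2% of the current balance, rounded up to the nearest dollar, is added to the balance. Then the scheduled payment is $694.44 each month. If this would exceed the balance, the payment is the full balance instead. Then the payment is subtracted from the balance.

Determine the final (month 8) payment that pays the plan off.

# | Opening | Interest | Payment | End bal
1 | $4,479.10 | $144.00 | $694.44 | $3,928.66
2 | $3,928.66 | $126.00 | $694.44 | $3,360.22
3 | $3,360.22 | $108.00 | $694.44 | $2,773.78
4 | $2,773.78 | $89.00 | $694.44 | $2,168.34
5 | $2,168.34 | $70.00 | $694.44 | $1,543.90
6 | $1,543.90 | $50.00 | $694.44 | $899.46
7 | $899.46 | $29.00 | $694.44 | $234.02
8 | $234.02 | $8.00 | $242.02 | $0.00

$242.02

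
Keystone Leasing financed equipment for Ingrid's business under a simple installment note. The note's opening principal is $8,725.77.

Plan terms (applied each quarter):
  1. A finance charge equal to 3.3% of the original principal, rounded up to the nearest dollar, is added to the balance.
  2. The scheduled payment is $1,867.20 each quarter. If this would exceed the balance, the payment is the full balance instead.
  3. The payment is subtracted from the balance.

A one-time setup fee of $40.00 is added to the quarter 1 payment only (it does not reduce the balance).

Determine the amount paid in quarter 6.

$1,117.77

# | Opening | Interest | Payment | Fee | End bal
1 | $8,725.77 | $288.00 | $1,867.20 | $40.00 | $7,146.57
2 | $7,146.57 | $288.00 | $1,867.20 | — | $5,567.37
3 | $5,567.37 | $288.00 | $1,867.20 | — | $3,988.17
4 | $3,988.17 | $288.00 | $1,867.20 | — | $2,408.97
5 | $2,408.97 | $288.00 | $1,867.20 | — | $829.77
6 | $829.77 | $288.00 | $1,117.77 | — | $0.00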